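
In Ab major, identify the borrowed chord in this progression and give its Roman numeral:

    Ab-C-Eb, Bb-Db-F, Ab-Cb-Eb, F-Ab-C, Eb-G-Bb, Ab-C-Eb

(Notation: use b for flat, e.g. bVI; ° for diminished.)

In Ab major the diatonic chords are Ab, Bbm, Cm, Db, Eb, Fm, Gdim. Ab–C–Eb = Ab, Bb–Db–F = Bbm, F–Ab–C = Fm and Eb–G–Bb = Eb all belong to that set. Ab–Cb–Eb is not: scale degree 1 in Ab major carries Ab (I). In Ab minor the chord on that degree is Abm, so here it functions as i, borrowed from the parallel minor.

i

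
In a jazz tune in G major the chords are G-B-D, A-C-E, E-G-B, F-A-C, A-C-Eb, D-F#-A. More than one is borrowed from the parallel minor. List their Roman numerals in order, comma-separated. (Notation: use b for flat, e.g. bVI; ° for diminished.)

In G major the diatonic chords are G, Am, Bm, C, D, Em, F#dim. Of the given chords, G–B–D = G, A–C–E = Am, E–G–B = Em and D–F#–A = D are diatonic. But F–A–C is foreign: the diatonic vii° on degree 7 is F#dim, whereas F comes from G minor. It is labeled bVII. A–C–Eb is not: scale degree 2 in G major carries Am (ii). In G minor the chord on that degree is Adim, so here it functions as ii°, borrowed from the parallel minor.

bVII, ii°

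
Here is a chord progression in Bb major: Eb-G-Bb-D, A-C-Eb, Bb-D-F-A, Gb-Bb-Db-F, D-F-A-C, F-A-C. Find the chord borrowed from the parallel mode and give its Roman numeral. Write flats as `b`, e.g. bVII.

The diatonic triads in Bb major are Bb, Cm, Dm, Eb, F, Gm, Adim. Eb–G–Bb–D = Ebmaj7, A–C–Eb = Adim, Bb–D–F–A = Bbmaj7, D–F–A–C = Dm7 and F–A–C = F all belong to that set. Gb–Bb–Db–F doesn't fit — on degree 6 Bb major would have Gm (vi). Gbmaj7 is the degree-6 chord of Bb minor, so it is the borrowed bVImaj7.

bVImaj7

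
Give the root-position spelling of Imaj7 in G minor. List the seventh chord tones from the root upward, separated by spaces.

The root, G, is scale degree 1 — the same note in G minor and G major; only the chord quality changes. In G major the chord on G is G–B–D–F#.

G B D F#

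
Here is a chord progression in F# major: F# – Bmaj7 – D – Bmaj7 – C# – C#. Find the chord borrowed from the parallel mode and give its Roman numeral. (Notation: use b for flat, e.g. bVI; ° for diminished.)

The diatonic triads in F# major are F#, G#m, A#m, B, C#, D#m, E#dim. F#, Bmaj7 and C# all belong to that set. D (D–F#–A) is not: scale degree 6 in F# major carries D#m (vi). In F# minor the chord on that degree is D, so here it functions as bVI, borrowed from the parallel minor.

bVI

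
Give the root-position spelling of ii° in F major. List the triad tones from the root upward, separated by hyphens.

The root, G, is scale degree 2 — the same note in F major and F minor; only the chord quality changes. Stacking thirds in F minor on G gives G–Bb–Db.

G-Bb-Db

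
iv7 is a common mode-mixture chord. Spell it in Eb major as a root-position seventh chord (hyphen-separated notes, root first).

Ab-Cb-Eb-Gb

The root, Ab, is scale degree 4 — the same note in Eb major and Eb minor; only the chord quality changes. Building the minor-seventh chord from the parallel minor on Ab: Ab–Cb–Eb–Gb.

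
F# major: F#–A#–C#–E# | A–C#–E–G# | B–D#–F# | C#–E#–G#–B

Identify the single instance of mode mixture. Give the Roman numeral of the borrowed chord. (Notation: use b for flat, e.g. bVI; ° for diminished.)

bIIImaj7

F# major has the diatonic set F#, G#m, A#m, B, C#, D#m, E#dim. F#–A#–C#–E# = F#maj7, B–D#–F# = B and C#–E#–G#–B = C#7 are all diatonic. A–C#–E–G# doesn't fit — on degree 3 F# major would have A#m (iii). Amaj7 is the degree-3 chord of F# minor, so it is the borrowed bIIImaj7.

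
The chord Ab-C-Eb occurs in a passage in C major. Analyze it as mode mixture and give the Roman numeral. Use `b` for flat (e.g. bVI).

Ab is the lowered form of scale degree 6 in C major (the diatonic degree 6 is A). The diatonic chord on degree 6 would be Am (vi), but Ab–C–Eb is the major chord from C minor. As a borrowed chord it is labeled bVI.

bVI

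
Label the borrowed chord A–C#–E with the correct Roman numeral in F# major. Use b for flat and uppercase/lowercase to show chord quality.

bIII

In F# major scale degree 3 is A#; A is its lowered form, from F# minor. A–C#–E is a major chord — the form found in F# minor, not the diatonic iii (A#m). Borrowed into F# major it is written bIII.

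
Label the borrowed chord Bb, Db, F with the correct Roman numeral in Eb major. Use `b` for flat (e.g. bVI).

Bb is scale degree 5 in Eb major. Bb–Db–F is a minor chord — the form found in Eb minor, not the diatonic V (Bb). Borrowed into Eb major it is written v.

v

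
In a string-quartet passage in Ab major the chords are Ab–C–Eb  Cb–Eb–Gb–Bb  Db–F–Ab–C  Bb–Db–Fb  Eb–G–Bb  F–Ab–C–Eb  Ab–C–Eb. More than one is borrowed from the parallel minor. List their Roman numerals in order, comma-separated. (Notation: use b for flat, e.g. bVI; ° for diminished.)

In Ab major the diatonic chords are Ab, Bbm, Cm, Db, Eb, Fm, Gdim. Of the given chords, Ab–C–Eb = Ab, Db–F–Ab–C = Dbmaj7, Eb–G–Bb = Eb and F–Ab–C–Eb = Fm7 are diatonic. But Cb–Eb–Gb–Bb is foreign: the diatonic iii on degree 3 is Cm, whereas Cbmaj7 comes from Ab minor. It is labeled bIIImaj7. Bb–Db–Fb is not: scale degree 2 in Ab major carries Bbm (ii). In Ab minor the chord on that degree is Bbdim, so here it functions as ii°, borrowed from the parallel minor.

bIIImaj7, ii°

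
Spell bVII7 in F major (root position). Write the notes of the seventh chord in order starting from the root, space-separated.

The root of bVII7 is the lowered 7th degree: E becomes Eb. In F minor the chord on Eb is Eb–G–Bb–Db.

Eb G Bb Db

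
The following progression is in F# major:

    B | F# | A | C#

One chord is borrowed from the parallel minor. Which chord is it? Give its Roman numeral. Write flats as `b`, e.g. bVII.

bIII

The diatonic triads in F# major are F#, G#m, A#m, B, C#, D#m, E#dim. B, F# and C# are all diatonic. A (A–C#–E) is not: scale degree 3 in F# major carries A#m (iii). In F# minor the chord on that degree is A, so here it functions as bIII, borrowed from the parallel minor.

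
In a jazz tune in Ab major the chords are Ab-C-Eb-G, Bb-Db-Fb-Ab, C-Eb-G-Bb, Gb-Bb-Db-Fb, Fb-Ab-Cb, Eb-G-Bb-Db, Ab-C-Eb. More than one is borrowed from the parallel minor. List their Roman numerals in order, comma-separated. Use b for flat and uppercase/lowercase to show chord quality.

In Ab major the diatonic chords are Ab, Bbm, Cm, Db, Eb, Fm, Gdim. Ab–C–Eb–G = Abmaj7, C–Eb–G–Bb = Cm7, Eb–G–Bb–Db = Eb7 and Ab–C–Eb = Ab are all diatonic. Bb–Db–Fb–Ab doesn't fit — on degree 2 Ab major would have Bbm (ii). Bbm7b5 is the degree-2 chord of Ab minor, so it is the borrowed iiø7. Gb–Bb–Db–Fb is not: scale degree 7 in Ab major carries Gdim (vii°). In Ab minor the chord on that degree is Gb7, so here it functions as bVII7, borrowed from the parallel minor. Fb–Ab–Cb doesn't fit — on degree 6 Ab major would have Fm (vi). Fb is the degree-6 chord of Ab minor, so it is the borrowed bVI.

iiø7, bVII7, bVI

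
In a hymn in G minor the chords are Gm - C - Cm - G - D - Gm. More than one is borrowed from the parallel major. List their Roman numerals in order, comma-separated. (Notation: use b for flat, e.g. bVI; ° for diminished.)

IV, I

The diatonic triads in G minor (with V from harmonic minor) are Gm, Adim, Bb, Cm, D, Eb, F. Gm, Cm and D all belong to that set. C (C–E–G) is not: scale degree 4 in G minor carries Cm (iv). In G major the chord on that degree is C, so here it functions as IV, borrowed from the parallel major. G (G–B–D) doesn't fit — on degree 1 G minor would have Gm (i). G is the degree-1 chord of G major, so it is the borrowed I.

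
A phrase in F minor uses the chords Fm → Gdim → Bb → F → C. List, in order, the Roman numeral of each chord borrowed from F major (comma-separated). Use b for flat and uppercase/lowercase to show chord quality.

IV, I

F minor has the diatonic set Fm, Gdim, Ab, Bbm, C, Db, Eb (with V from harmonic minor). Fm, Gdim and C are all diatonic. Bb (Bb–D–F) is not: scale degree 4 in F minor carries Bbm (iv). In F major the chord on that degree is Bb, so here it functions as IV, borrowed from the parallel major. But F (F–A–C) is foreign: the diatonic i on degree 1 is Fm, whereas F comes from F major. It is labeled I.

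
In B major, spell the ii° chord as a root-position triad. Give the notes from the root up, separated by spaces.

ii° is built on scale degree 2, which is C# in both B major and its parallel. In B minor the chord on C# is C#–E–G.

C# E G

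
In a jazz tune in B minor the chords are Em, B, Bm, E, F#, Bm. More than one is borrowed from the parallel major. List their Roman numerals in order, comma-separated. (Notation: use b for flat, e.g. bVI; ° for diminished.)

In B minor (with V from harmonic minor) the diatonic chords are Bm, C#dim, D, Em, F#, G, A. Em, Bm and F# are all diatonic. B (B–D#–F#) doesn't fit — on degree 1 B minor would have Bm (i). B is the degree-1 chord of B major, so it is the borrowed I. But E (E–G#–B) is foreign: the diatonic iv on degree 4 is Em, whereas E comes from B major. It is labeled IV.

I, IV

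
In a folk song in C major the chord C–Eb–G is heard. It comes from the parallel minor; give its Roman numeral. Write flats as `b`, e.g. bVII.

The root C is the diatonic 1st degree of C major; the borrowing shows in the chord quality. Diatonically C major has C (I) on that degree; C–Eb–G is instead the minor chord native to C minor, so it takes the label i.

i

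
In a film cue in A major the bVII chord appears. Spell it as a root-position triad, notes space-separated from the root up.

G B D

The root of bVII is the lowered 7th degree: G# becomes G. Stacking thirds in A minor on G gives G–B–D.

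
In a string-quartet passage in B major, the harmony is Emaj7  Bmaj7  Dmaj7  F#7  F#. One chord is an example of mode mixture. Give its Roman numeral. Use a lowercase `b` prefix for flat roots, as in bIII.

In B major the diatonic chords are B, C#m, D#m, E, F#, G#m, A#dim. Emaj7, Bmaj7, F#7 and F# all belong to that set. But Dmaj7 (D–F#–A–C#) is foreign: the diatonic iii on degree 3 is D#m, whereas Dmaj7 comes from B minor. It is labeled bIIImaj7.

bIIImaj7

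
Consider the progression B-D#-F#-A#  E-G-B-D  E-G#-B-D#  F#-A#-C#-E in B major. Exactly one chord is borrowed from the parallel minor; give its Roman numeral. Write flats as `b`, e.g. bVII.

The diatonic triads in B major are B, C#m, D#m, E, F#, G#m, A#dim. B–D#–F#–A# = Bmaj7, E–G#–B–D# = Emaj7 and F#–A#–C#–E = F#7 are all diatonic. E–G–B–D is not: scale degree 4 in B major carries E (IV). In B minor the chord on that degree is Em7, so here it functions as iv7, borrowed from the parallel minor.

iv7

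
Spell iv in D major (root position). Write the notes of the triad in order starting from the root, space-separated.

G Bb D

The root, G, is scale degree 4 — the same note in D major and D minor; only the chord quality changes. Stacking thirds in D minor on G gives G–Bb–D.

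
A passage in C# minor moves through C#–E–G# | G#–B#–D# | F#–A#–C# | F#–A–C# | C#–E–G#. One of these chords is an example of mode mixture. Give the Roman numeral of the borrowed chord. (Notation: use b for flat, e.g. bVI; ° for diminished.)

IV

In C# minor (with V from harmonic minor) the diatonic chords are C#m, D#dim, E, F#m, G#, A, B. Of the given chords, C#–E–G# = C#m, G#–B#–D# = G# and F#–A–C# = F#m are diatonic. F#–A#–C# is not: scale degree 4 in C# minor carries F#m (iv). In C# major the chord on that degree is F#, so here it functions as IV, borrowed from the parallel major.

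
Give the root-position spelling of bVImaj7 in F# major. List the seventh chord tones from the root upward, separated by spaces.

D F# A C#

Scale degree 6 in F# major is D#. bVImaj7 uses the lowered form, D, taken from F# minor. Building the major-seventh chord from the parallel minor on D: D–F#–A–C#.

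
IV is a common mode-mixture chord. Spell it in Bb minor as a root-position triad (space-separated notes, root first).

Eb G Bb

The root, Eb, is scale degree 4 — the same note in Bb minor and Bb major; only the chord quality changes. Stacking thirds in Bb major on Eb gives Eb–G–Bb.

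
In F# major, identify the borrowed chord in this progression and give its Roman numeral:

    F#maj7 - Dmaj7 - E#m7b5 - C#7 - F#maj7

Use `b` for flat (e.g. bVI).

bVImaj7

F# major has the diatonic set F#, G#m, A#m, B, C#, D#m, E#dim. F#maj7, E#m7b5 and C#7 all belong to that set. Dmaj7 (D–F#–A–C#) doesn't fit — on degree 6 F# major would have D#m (vi). Dmaj7 is the degree-6 chord of F# minor, so it is the borrowed bVImaj7.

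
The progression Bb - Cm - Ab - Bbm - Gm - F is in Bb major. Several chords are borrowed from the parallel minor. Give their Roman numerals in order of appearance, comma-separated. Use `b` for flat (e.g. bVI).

In Bb major the diatonic chords are Bb, Cm, Dm, Eb, F, Gm, Adim. Bb, Cm, Gm and F are all diatonic. But Ab (Ab–C–Eb) is foreign: the diatonic vii° on degree 7 is Adim, whereas Ab comes from Bb minor. It is labeled bVII. Bbm (Bb–Db–F) doesn't fit — on degree 1 Bb major would have Bb (I). Bbm is the degree-1 chord of Bb minor, so it is the borrowed i.

bVII, i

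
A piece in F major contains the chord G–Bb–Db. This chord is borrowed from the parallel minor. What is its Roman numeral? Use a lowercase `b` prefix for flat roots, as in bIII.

ii°

G is scale degree 2 in F major. Diatonically F major has Gm (ii) on that degree; G–Bb–Db is instead the diminished chord native to F minor, so it takes the label ii°.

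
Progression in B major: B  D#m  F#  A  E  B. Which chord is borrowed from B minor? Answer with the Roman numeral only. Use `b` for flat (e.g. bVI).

In B major the diatonic chords are B, C#m, D#m, E, F#, G#m, A#dim. Of the given chords, B, D#m, F# and E are diatonic. A (A–C#–E) doesn't fit — on degree 7 B major would have A#dim (vii°). A is the degree-7 chord of B minor, so it is the borrowed bVII.

bVII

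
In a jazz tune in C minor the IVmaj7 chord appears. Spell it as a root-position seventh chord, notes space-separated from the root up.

F A C E

IVmaj7 is built on scale degree 4, which is F in both C minor and its parallel. Building the major-seventh chord from the parallel major on F: F–A–C–E.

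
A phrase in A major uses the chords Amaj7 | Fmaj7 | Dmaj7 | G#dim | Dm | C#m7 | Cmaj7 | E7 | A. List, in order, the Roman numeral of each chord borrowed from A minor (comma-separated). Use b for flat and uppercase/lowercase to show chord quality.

bVImaj7, iv, bIIImaj7

A major has the diatonic set A, Bm, C#m, D, E, F#m, G#dim. Of the given chords, Amaj7, Dmaj7, G#dim, C#m7, E7 and A are diatonic. Fmaj7 (F–A–C–E) doesn't fit — on degree 6 A major would have F#m (vi). Fmaj7 is the degree-6 chord of A minor, so it is the borrowed bVImaj7. But Dm (D–F–A) is foreign: the diatonic IV on degree 4 is D, whereas Dm comes from A minor. It is labeled iv. Cmaj7 (C–E–G–B) is not: scale degree 3 in A major carries C#m (iii). In A minor the chord on that degree is Cmaj7, so here it functions as bIIImaj7, borrowed from the parallel minor.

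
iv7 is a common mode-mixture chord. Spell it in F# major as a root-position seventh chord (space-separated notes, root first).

B D F# A

The root, B, is scale degree 4 — the same note in F# major and F# minor; only the chord quality changes. Stacking thirds in F# minor on B gives B–D–F#–A.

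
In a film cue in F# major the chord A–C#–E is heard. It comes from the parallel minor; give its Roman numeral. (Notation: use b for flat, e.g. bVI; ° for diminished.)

bIII

The root A is the lowered 3rd scale degree — diatonically F# major has A# there. A–C#–E is a major chord — the form found in F# minor, not the diatonic iii (A#m). Borrowed into F# major it is written bIII.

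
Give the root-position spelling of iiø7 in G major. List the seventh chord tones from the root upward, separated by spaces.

The root, A, is scale degree 2 — the same note in G major and G minor; only the chord quality changes. Building the half-diminished-seventh chord from the parallel minor on A: A–C–Eb–G.

A C Eb G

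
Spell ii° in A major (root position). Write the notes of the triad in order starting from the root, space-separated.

B D F

The root, B, is scale degree 2 — the same note in A major and A minor; only the chord quality changes. Stacking thirds in A minor on B gives B–D–F.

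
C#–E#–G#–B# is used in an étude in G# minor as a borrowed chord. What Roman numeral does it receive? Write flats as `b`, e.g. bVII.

The root C# is the diatonic 4th degree of G# minor; the borrowing shows in the chord quality. C#–E#–G#–B# is a major-seventh chord — the form found in G# major, not the diatonic iv (C#m). Borrowed into G# minor it is written IVmaj7.

IVmaj7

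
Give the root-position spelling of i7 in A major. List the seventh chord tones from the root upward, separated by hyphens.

A-C-E-G

i7 is built on scale degree 1, which is A in both A major and its parallel. In A minor the chord on A is A–C–E–G.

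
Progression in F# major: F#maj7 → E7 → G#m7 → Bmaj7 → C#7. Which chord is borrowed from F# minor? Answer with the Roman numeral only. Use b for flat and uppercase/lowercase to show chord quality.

In F# major the diatonic chords are F#, G#m, A#m, B, C#, D#m, E#dim. Of the given chords, F#maj7, G#m7, Bmaj7 and C#7 are diatonic. E7 (E–G#–B–D) is not: scale degree 7 in F# major carries E#dim (vii°). In F# minor the chord on that degree is E7, so here it functions as bVII7, borrowed from the parallel minor.

bVII7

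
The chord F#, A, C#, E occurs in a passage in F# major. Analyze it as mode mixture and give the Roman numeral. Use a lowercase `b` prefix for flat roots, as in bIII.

F# is scale degree 1 in F# major. The diatonic chord on degree 1 would be F# (I), but F#–A–C#–E is the minor-seventh chord from F# minor. As a borrowed chord it is labeled i7.

i7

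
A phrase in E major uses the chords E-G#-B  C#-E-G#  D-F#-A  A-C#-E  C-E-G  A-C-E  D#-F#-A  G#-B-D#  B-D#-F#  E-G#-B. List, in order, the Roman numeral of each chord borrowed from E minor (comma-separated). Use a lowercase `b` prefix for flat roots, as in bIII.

In E major the diatonic chords are E, F#m, G#m, A, B, C#m, D#dim. E–G#–B = E, C#–E–G# = C#m, A–C#–E = A, D#–F#–A = D#dim, G#–B–D# = G#m and B–D#–F# = B are all diatonic. D–F#–A doesn't fit — on degree 7 E major would have D#dim (vii°). D is the degree-7 chord of E minor, so it is the borrowed bVII. C–E–G is not: scale degree 6 in E major carries C#m (vi). In E minor the chord on that degree is C, so here it functions as bVI, borrowed from the parallel minor. But A–C–E is foreign: the diatonic IV on degree 4 is A, whereas Am comes from E minor. It is labeled iv.

bVII, bVI, iv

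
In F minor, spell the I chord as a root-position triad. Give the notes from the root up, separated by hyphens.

I is built on scale degree 1, which is F in both F minor and its parallel. Building the major chord from the parallel major on F: F–A–C.

F-A-C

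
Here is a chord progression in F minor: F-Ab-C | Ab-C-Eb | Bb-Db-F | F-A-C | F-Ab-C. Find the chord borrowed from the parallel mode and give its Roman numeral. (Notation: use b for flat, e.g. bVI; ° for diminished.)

The diatonic triads in F minor (with V from harmonic minor) are Fm, Gdim, Ab, Bbm, C, Db, Eb. F–Ab–C = Fm, Ab–C–Eb = Ab and Bb–Db–F = Bbm are all diatonic. But F–A–C is foreign: the diatonic i on degree 1 is Fm, whereas F comes from F major. It is labeled I.

I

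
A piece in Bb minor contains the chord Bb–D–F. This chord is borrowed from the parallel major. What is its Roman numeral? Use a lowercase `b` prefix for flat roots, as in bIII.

The root Bb is the diatonic 1st degree of Bb minor; the borrowing shows in the chord quality. Diatonically Bb minor has Bbm (i) on that degree; Bb–D–F is instead the major chord native to Bb major, so it takes the label I.

I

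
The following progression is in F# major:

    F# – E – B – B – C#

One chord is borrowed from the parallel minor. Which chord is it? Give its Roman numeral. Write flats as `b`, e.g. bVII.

F# major has the diatonic set F#, G#m, A#m, B, C#, D#m, E#dim. F#, B and C# all belong to that set. E (E–G#–B) doesn't fit — on degree 7 F# major would have E#dim (vii°). E is the degree-7 chord of F# minor, so it is the borrowed bVII.

bVII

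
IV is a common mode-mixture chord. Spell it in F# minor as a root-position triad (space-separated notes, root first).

B D# F#

The root, B, is scale degree 4 — the same note in F# minor and F# major; only the chord quality changes. Building the major chord from the parallel major on B: B–D#–F#.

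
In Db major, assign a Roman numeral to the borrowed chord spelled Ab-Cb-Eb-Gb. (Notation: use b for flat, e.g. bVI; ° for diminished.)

v7

The root Ab is the diatonic 5th degree of Db major; the borrowing shows in the chord quality. The diatonic chord on degree 5 would be Ab (V), but Ab–Cb–Eb–Gb is the minor-seventh chord from Db minor. As a borrowed chord it is labeled v7.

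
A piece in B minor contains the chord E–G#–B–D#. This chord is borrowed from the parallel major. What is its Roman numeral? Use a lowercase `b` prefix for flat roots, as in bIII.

The root E is the diatonic 4th degree of B minor; the borrowing shows in the chord quality. E–G#–B–D# is a major-seventh chord — the form found in B major, not the diatonic iv (Em). Borrowed into B minor it is written IVmaj7.

IVmaj7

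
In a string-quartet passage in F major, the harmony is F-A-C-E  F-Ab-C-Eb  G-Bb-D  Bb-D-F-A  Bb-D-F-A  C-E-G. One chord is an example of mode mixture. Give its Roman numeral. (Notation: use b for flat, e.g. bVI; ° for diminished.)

In F major the diatonic chords are F, Gm, Am, Bb, C, Dm, Edim. F–A–C–E = Fmaj7, G–Bb–D = Gm, Bb–D–F–A = Bbmaj7 and C–E–G = C are all diatonic. F–Ab–C–Eb doesn't fit — on degree 1 F major would have F (I). Fm7 is the degree-1 chord of F minor, so it is the borrowed i7.

i7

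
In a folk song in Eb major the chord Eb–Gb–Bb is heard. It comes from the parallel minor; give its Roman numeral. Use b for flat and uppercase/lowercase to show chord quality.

i

The root Eb is the diatonic 1st degree of Eb major; the borrowing shows in the chord quality. Eb–Gb–Bb is a minor chord — the form found in Eb minor, not the diatonic I (Eb). Borrowed into Eb major it is written i.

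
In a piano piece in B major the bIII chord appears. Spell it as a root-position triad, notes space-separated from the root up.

D F# A

Scale degree 3 in B major is D#. bIII uses the lowered form, D, taken from B minor. Stacking thirds in B minor on D gives D–F#–A.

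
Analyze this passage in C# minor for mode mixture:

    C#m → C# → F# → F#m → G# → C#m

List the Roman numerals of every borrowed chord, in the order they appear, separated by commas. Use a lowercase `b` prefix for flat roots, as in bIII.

I, IV

The diatonic triads in C# minor (with V from harmonic minor) are C#m, D#dim, E, F#m, G#, A, B. C#m, F#m and G# all belong to that set. C# (C#–E#–G#) doesn't fit — on degree 1 C# minor would have C#m (i). C# is the degree-1 chord of C# major, so it is the borrowed I. F# (F#–A#–C#) doesn't fit — on degree 4 C# minor would have F#m (iv). F# is the degree-4 chord of C# major, so it is the borrowed IV.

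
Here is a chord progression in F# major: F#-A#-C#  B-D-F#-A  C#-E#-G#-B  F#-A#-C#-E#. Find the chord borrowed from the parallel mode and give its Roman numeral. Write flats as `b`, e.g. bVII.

The diatonic triads in F# major are F#, G#m, A#m, B, C#, D#m, E#dim. F#–A#–C# = F#, C#–E#–G#–B = C#7 and F#–A#–C#–E# = F#maj7 are all diatonic. But B–D–F#–A is foreign: the diatonic IV on degree 4 is B, whereas Bm7 comes from F# minor. It is labeled iv7.

iv7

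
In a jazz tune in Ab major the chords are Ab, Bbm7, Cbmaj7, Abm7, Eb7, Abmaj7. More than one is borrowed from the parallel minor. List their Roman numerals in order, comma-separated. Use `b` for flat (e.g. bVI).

In Ab major the diatonic chords are Ab, Bbm, Cm, Db, Eb, Fm, Gdim. Of the given chords, Ab, Bbm7, Eb7 and Abmaj7 are diatonic. Cbmaj7 (Cb–Eb–Gb–Bb) is not: scale degree 3 in Ab major carries Cm (iii). In Ab minor the chord on that degree is Cbmaj7, so here it functions as bIIImaj7, borrowed from the parallel minor. But Abm7 (Ab–Cb–Eb–Gb) is foreign: the diatonic I on degree 1 is Ab, whereas Abm7 comes from Ab minor. It is labeled i7.

bIIImaj7, i7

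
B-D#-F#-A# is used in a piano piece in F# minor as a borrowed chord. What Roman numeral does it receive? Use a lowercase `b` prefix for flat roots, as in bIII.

The root B is the diatonic 4th degree of F# minor; the borrowing shows in the chord quality. The diatonic chord on degree 4 would be Bm (iv), but B–D#–F#–A# is the major-seventh chord from F# major. As a borrowed chord it is labeled IVmaj7.

IVmaj7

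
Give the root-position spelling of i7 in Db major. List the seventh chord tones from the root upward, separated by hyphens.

The root, Db, is scale degree 1 — the same note in Db major and Db minor; only the chord quality changes. Stacking thirds in Db minor on Db gives Db–Fb–Ab–Cb.

Db-Fb-Ab-Cb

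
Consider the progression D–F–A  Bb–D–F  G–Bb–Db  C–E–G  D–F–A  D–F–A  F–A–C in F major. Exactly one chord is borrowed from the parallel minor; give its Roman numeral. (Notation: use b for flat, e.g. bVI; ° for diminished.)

ii°

The diatonic triads in F major are F, Gm, Am, Bb, C, Dm, Edim. D–F–A = Dm, Bb–D–F = Bb, C–E–G = C and F–A–C = F are all diatonic. G–Bb–Db doesn't fit — on degree 2 F major would have Gm (ii). Gdim is the degree-2 chord of F minor, so it is the borrowed ii°.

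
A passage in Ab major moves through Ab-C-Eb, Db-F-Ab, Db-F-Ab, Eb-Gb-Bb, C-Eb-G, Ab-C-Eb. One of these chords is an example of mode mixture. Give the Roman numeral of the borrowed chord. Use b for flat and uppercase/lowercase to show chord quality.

v

Ab major has the diatonic set Ab, Bbm, Cm, Db, Eb, Fm, Gdim. Of the given chords, Ab–C–Eb = Ab, Db–F–Ab = Db and C–Eb–G = Cm are diatonic. Eb–Gb–Bb doesn't fit — on degree 5 Ab major would have Eb (V). Ebm is the degree-5 chord of Ab minor, so it is the borrowed v.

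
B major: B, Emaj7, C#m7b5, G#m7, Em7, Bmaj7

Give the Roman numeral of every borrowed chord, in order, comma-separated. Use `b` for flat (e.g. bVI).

The diatonic triads in B major are B, C#m, D#m, E, F#, G#m, A#dim. B, Emaj7, G#m7 and Bmaj7 all belong to that set. But C#m7b5 (C#–E–G–B) is foreign: the diatonic ii on degree 2 is C#m, whereas C#m7b5 comes from B minor. It is labeled iiø7. Em7 (E–G–B–D) doesn't fit — on degree 4 B major would have E (IV). Em7 is the degree-4 chord of B minor, so it is the borrowed iv7.

iiø7, iv7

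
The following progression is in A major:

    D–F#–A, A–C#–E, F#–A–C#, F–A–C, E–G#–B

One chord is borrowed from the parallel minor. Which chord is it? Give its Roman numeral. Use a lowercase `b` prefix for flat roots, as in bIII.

A major has the diatonic set A, Bm, C#m, D, E, F#m, G#dim. Of the given chords, D–F#–A = D, A–C#–E = A, F#–A–C# = F#m and E–G#–B = E are diatonic. F–A–C doesn't fit — on degree 6 A major would have F#m (vi). F is the degree-6 chord of A minor, so it is the borrowed bVI.

bVI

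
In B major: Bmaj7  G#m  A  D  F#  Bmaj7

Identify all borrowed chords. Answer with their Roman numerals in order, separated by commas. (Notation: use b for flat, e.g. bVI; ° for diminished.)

bVII, bIII

In B major the diatonic chords are B, C#m, D#m, E, F#, G#m, A#dim. Of the given chords, Bmaj7, G#m and F# are diatonic. But A (A–C#–E) is foreign: the diatonic vii° on degree 7 is A#dim, whereas A comes from B minor. It is labeled bVII. D (D–F#–A) is not: scale degree 3 in B major carries D#m (iii). In B minor the chord on that degree is D, so here it functions as bIII, borrowed from the parallel minor.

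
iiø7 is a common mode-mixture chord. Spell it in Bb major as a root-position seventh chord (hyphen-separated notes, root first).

C-Eb-Gb-Bb

The root, C, is scale degree 2 — the same note in Bb major and Bb minor; only the chord quality changes. Building the half-diminished-seventh chord from the parallel minor on C: C–Eb–Gb–Bb.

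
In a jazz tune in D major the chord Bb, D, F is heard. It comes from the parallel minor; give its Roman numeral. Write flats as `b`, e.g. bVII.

In D major scale degree 6 is B; Bb is its lowered form, from D minor. Bb–D–F is a major chord — the form found in D minor, not the diatonic vi (Bm). Borrowed into D major it is written bVI.

bVI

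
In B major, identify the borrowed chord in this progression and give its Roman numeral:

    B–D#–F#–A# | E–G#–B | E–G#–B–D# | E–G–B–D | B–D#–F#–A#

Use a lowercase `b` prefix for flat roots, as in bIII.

iv7

B major has the diatonic set B, C#m, D#m, E, F#, G#m, A#dim. B–D#–F#–A# = Bmaj7, E–G#–B = E and E–G#–B–D# = Emaj7 are all diatonic. But E–G–B–D is foreign: the diatonic IV on degree 4 is E, whereas Em7 comes from B minor. It is labeled iv7.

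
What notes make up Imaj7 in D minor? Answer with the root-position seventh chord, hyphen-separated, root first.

D-F#-A-C#

Imaj7 is built on scale degree 1, which is D in both D minor and its parallel. Stacking thirds in D major on D gives D–F#–A–C#.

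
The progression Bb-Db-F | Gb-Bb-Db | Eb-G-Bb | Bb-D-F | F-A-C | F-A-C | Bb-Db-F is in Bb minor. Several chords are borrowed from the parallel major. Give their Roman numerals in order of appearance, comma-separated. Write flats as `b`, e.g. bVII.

The diatonic triads in Bb minor (with V from harmonic minor) are Bbm, Cdim, Db, Ebm, F, Gb, Ab. Bb–Db–F = Bbm, Gb–Bb–Db = Gb and F–A–C = F all belong to that set. Eb–G–Bb is not: scale degree 4 in Bb minor carries Ebm (iv). In Bb major the chord on that degree is Eb, so here it functions as IV, borrowed from the parallel major. Bb–D–F is not: scale degree 1 in Bb minor carries Bbm (i). In Bb major the chord on that degree is Bb, so here it functions as I, borrowed from the parallel major.

IV, I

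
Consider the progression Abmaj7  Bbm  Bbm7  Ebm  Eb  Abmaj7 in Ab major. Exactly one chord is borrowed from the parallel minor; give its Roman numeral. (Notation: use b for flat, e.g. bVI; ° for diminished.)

In Ab major the diatonic chords are Ab, Bbm, Cm, Db, Eb, Fm, Gdim. Abmaj7, Bbm, Bbm7 and Eb all belong to that set. Ebm (Eb–Gb–Bb) is not: scale degree 5 in Ab major carries Eb (V). In Ab minor the chord on that degree is Ebm, so here it functions as v, borrowed from the parallel minor.

v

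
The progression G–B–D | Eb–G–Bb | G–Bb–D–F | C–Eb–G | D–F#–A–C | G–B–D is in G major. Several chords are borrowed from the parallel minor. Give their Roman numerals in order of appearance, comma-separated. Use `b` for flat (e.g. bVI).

In G major the diatonic chords are G, Am, Bm, C, D, Em, F#dim. Of the given chords, G–B–D = G and D–F#–A–C = D7 are diatonic. Eb–G–Bb doesn't fit — on degree 6 G major would have Em (vi). Eb is the degree-6 chord of G minor, so it is the borrowed bVI. G–Bb–D–F is not: scale degree 1 in G major carries G (I). In G minor the chord on that degree is Gm7, so here it functions as i7, borrowed from the parallel minor. But C–Eb–G is foreign: the diatonic IV on degree 4 is C, whereas Cm comes from G minor. It is labeled iv.

bVI, i7, iv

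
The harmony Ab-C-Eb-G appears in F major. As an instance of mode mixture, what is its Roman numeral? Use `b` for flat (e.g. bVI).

bIIImaj7

Ab is the lowered form of scale degree 3 in F major (the diatonic degree 3 is A). The diatonic chord on degree 3 would be Am (iii), but Ab–C–Eb–G is the major-seventh chord from F minor. As a borrowed chord it is labeled bIIImaj7.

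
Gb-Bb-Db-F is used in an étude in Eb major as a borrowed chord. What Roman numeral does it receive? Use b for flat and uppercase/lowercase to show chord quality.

bIIImaj7

The root Gb is the lowered 3rd scale degree — diatonically Eb major has G there. The diatonic chord on degree 3 would be Gm (iii), but Gb–Bb–Db–F is the major-seventh chord from Eb minor. As a borrowed chord it is labeled bIIImaj7.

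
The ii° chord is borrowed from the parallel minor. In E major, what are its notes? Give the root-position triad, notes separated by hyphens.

F#-A-C

The root, F#, is scale degree 2 — the same note in E major and E minor; only the chord quality changes. Stacking thirds in E minor on F# gives F#–A–C.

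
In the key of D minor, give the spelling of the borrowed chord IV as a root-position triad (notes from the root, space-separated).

G B D

The root, G, is scale degree 4 — the same note in D minor and D major; only the chord quality changes. Building the major chord from the parallel major on G: G–B–D.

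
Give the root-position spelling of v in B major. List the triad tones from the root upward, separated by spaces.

F# A C#

v is built on scale degree 5, which is F# in both B major and its parallel. In B minor the chord on F# is F#–A–C#.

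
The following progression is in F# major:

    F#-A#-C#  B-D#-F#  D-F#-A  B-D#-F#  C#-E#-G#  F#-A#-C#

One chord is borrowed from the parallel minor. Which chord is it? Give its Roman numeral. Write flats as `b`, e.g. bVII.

The diatonic triads in F# major are F#, G#m, A#m, B, C#, D#m, E#dim. F#–A#–C# = F#, B–D#–F# = B and C#–E#–G# = C# are all diatonic. But D–F#–A is foreign: the diatonic vi on degree 6 is D#m, whereas D comes from F# minor. It is labeled bVI.

bVI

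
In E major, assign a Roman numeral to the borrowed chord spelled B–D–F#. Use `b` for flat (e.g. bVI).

B is scale degree 5 in E major. Diatonically E major has B (V) on that degree; B–D–F# is instead the minor chord native to E minor, so it takes the label v.

v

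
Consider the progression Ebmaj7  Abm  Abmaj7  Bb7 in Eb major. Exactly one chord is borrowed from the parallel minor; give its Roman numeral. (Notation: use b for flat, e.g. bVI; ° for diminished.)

The diatonic triads in Eb major are Eb, Fm, Gm, Ab, Bb, Cm, Ddim. Of the given chords, Ebmaj7, Abmaj7 and Bb7 are diatonic. Abm (Ab–Cb–Eb) doesn't fit — on degree 4 Eb major would have Ab (IV). Abm is the degree-4 chord of Eb minor, so it is the borrowed iv.

iv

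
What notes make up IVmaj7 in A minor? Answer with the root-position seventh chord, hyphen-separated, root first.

D-F#-A-C#

The root, D, is scale degree 4 — the same note in A minor and A major; only the chord quality changes. Stacking thirds in A major on D gives D–F#–A–C#.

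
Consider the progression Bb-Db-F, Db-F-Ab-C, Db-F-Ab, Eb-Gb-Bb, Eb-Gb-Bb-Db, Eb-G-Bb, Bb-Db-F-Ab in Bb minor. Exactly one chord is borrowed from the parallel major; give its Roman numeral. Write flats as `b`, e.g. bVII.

IV

The diatonic triads in Bb minor (with V from harmonic minor) are Bbm, Cdim, Db, Ebm, F, Gb, Ab. Of the given chords, Bb–Db–F = Bbm, Db–F–Ab–C = Dbmaj7, Db–F–Ab = Db, Eb–Gb–Bb = Ebm, Eb–Gb–Bb–Db = Ebm7 and Bb–Db–F–Ab = Bbm7 are diatonic. But Eb–G–Bb is foreign: the diatonic iv on degree 4 is Ebm, whereas Eb comes from Bb major. It is labeled IV.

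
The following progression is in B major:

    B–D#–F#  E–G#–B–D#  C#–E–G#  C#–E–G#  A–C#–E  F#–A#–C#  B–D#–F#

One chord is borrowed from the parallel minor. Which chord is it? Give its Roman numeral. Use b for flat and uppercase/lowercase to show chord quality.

In B major the diatonic chords are B, C#m, D#m, E, F#, G#m, A#dim. B–D#–F# = B, E–G#–B–D# = Emaj7, C#–E–G# = C#m and F#–A#–C# = F# all belong to that set. A–C#–E doesn't fit — on degree 7 B major would have A#dim (vii°). A is the degree-7 chord of B minor, so it is the borrowed bVII.

bVII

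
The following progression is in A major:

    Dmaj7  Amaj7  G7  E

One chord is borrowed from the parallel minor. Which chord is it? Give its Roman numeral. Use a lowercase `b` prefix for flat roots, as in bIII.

bVII7

The diatonic triads in A major are A, Bm, C#m, D, E, F#m, G#dim. Dmaj7, Amaj7 and E are all diatonic. G7 (G–B–D–F) is not: scale degree 7 in A major carries G#dim (vii°). In A minor the chord on that degree is G7, so here it functions as bVII7, borrowed from the parallel minor.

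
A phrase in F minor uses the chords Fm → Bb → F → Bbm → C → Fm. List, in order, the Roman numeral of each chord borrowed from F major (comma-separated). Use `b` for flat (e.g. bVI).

In F minor (with V from harmonic minor) the diatonic chords are Fm, Gdim, Ab, Bbm, C, Db, Eb. Of the given chords, Fm, Bbm and C are diatonic. Bb (Bb–D–F) doesn't fit — on degree 4 F minor would have Bbm (iv). Bb is the degree-4 chord of F major, so it is the borrowed IV. F (F–A–C) doesn't fit — on degree 1 F minor would have Fm (i). F is the degree-1 chord of F major, so it is the borrowed I.

IV, I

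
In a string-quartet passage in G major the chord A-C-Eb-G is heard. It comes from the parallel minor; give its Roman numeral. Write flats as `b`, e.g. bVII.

A is scale degree 2 in G major. The diatonic chord on degree 2 would be Am (ii), but A–C–Eb–G is the half-diminished-seventh chord from G minor. As a borrowed chord it is labeled iiø7.

iiø7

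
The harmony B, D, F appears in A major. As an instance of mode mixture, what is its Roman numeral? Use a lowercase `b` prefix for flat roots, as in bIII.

The root B is the diatonic 2nd degree of A major; the borrowing shows in the chord quality. The diatonic chord on degree 2 would be Bm (ii), but B–D–F is the diminished chord from A minor. As a borrowed chord it is labeled ii°.

ii°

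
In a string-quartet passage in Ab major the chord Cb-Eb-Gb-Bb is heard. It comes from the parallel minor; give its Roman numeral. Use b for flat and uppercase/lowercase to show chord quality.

Cb is the lowered form of scale degree 3 in Ab major (the diatonic degree 3 is C). The diatonic chord on degree 3 would be Cm (iii), but Cb–Eb–Gb–Bb is the major-seventh chord from Ab minor. As a borrowed chord it is labeled bIIImaj7.

bIIImaj7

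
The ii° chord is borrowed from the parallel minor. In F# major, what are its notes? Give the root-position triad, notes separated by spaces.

The root, G#, is scale degree 2 — the same note in F# major and F# minor; only the chord quality changes. In F# minor the chord on G# is G#–B–D.

G# B D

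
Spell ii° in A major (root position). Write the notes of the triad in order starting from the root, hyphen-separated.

ii° is built on scale degree 2, which is B in both A major and its parallel. In A minor the chord on B is B–D–F.

B-D-F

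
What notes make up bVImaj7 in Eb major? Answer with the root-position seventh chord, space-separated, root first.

Cb Eb Gb Bb

Scale degree 6 in Eb major is C. bVImaj7 uses the lowered form, Cb, taken from Eb minor. Stacking thirds in Eb minor on Cb gives Cb–Eb–Gb–Bb.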